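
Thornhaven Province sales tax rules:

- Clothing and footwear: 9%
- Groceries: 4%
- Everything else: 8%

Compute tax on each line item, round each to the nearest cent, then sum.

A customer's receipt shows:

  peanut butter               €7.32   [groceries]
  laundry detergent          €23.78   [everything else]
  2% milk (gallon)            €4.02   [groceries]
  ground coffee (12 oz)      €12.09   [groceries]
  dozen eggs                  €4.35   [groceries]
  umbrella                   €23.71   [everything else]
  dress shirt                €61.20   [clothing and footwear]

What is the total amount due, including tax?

Peanut butter €7.32: groceries → 4% → €0.29
Laundry detergent €23.78: everything else → 8% → €1.90
2% milk (gallon) €4.02: groceries → 4% → €0.16
Ground coffee (12 oz) €12.09: groceries → 4% → €0.48
Dozen eggs €4.35: groceries → 4% → €0.17
Umbrella €23.71: everything else → 8% → €1.90
Dress shirt €61.20: clothing and footwear → 9% → €5.51
Subtotal = €136.47; tax = €10.41; total due = €146.88

€146.88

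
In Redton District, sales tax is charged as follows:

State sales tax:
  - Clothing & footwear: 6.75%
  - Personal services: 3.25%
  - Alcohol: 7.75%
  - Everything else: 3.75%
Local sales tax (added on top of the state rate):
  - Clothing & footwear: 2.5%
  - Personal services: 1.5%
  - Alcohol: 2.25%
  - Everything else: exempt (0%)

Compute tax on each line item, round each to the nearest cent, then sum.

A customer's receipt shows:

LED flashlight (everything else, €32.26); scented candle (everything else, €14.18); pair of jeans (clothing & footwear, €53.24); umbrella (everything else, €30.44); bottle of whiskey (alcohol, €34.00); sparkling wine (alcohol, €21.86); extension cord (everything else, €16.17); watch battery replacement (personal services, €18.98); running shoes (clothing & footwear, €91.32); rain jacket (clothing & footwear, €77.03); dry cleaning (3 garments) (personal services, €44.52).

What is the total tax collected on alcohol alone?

€5.59

Bottle of whiskey €34.00: alcohol → 7.75% + 2.25% local = 10% → €3.40
Sparkling wine €21.86: alcohol → 7.75% + 2.25% local = 10% → €2.19
Tax on alcohol = €3.40 + €2.19 = €5.59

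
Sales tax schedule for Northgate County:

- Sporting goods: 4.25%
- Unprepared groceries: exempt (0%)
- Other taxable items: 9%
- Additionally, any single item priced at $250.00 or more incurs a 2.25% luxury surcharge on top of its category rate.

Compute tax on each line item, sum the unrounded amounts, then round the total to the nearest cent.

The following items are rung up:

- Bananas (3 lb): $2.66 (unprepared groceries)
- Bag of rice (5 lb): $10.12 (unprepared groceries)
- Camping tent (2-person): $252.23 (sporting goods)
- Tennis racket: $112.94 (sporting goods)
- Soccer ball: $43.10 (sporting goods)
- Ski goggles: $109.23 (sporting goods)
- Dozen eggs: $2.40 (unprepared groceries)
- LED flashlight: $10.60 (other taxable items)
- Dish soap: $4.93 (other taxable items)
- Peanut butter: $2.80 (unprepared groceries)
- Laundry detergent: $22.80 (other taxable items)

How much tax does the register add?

$31.12

Bananas (3 lb) $2.66: unprepared groceries → 0% → $0.00
Bag of rice (5 lb) $10.12: unprepared groceries → 0% → $0.00
Camping tent (2-person) $252.23: sporting goods → 4.25% + 2.25% surcharge = 6.5% → $16.39495
Tennis racket $112.94: sporting goods → 4.25% → $4.79995
Soccer ball $43.10: sporting goods → 4.25% → $1.83175
Ski goggles $109.23: sporting goods → 4.25% → $4.642275
Dozen eggs $2.40: unprepared groceries → 0% → $0.00
LED flashlight $10.60: other taxable items → 9% → $0.954
Dish soap $4.93: other taxable items → 9% → $0.4437
Peanut butter $2.80: unprepared groceries → 0% → $0.00
Laundry detergent $22.80: other taxable items → 9% → $2.052
Unrounded tax sum = $31.118625 → $31.12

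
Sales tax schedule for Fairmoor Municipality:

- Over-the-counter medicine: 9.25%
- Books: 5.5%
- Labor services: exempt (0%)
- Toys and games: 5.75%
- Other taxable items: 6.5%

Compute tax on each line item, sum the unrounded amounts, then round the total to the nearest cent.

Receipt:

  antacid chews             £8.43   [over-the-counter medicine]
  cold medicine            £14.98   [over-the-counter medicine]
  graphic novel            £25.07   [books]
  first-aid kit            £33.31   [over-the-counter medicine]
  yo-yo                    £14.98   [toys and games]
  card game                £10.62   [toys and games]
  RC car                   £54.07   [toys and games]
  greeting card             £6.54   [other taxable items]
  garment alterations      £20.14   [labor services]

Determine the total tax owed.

£11.63

Antacid chews £8.43: over-the-counter medicine → 9.25% → £0.779775
Cold medicine £14.98: over-the-counter medicine → 9.25% → £1.38565
Graphic novel £25.07: books → 5.5% → £1.37885
First-aid kit £33.31: over-the-counter medicine → 9.25% → £3.081175
Yo-yo £14.98: toys and games → 5.75% → £0.86135
Card game £10.62: toys and games → 5.75% → £0.61065
RC car £54.07: toys and games → 5.75% → £3.109025
Greeting card £6.54: other taxable items → 6.5% → £0.4251
Garment alterations £20.14: labor services → 0% → £0.00
Unrounded tax sum = £11.631575 → £11.63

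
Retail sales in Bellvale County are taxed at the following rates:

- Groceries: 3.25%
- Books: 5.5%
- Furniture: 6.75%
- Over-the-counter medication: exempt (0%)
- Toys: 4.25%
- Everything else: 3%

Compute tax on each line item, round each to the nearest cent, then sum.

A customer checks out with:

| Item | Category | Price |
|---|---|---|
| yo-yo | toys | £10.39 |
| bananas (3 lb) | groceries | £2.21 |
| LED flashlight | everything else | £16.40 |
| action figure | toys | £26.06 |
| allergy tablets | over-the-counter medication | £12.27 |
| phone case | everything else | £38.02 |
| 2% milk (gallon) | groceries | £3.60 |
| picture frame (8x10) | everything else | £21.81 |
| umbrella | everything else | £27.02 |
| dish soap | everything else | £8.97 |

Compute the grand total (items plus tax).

£171.85

Yo-yo £10.39: toys → 4.25% → £0.44
Bananas (3 lb) £2.21: groceries → 3.25% → £0.07
LED flashlight £16.40: everything else → 3% → £0.49
Action figure £26.06: toys → 4.25% → £1.11
Allergy tablets £12.27: over-the-counter medication → 0% → £0.00
Phone case £38.02: everything else → 3% → £1.14
2% milk (gallon) £3.60: groceries → 3.25% → £0.12
Picture frame (8x10) £21.81: everything else → 3% → £0.65
Umbrella £27.02: everything else → 3% → £0.81
Dish soap £8.97: everything else → 3% → £0.27
Subtotal = £166.75; tax = £5.10; total due = £171.85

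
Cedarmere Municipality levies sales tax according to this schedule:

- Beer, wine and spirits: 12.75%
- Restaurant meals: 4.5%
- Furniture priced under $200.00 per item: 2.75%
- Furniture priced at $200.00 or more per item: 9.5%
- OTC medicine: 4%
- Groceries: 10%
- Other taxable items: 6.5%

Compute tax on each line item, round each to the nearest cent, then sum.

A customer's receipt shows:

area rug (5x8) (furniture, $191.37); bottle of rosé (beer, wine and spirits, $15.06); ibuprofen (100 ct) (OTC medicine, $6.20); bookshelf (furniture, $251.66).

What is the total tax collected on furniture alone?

Area rug (5x8) $191.37: furniture, under $200.00 → 2.75% → $5.26
Bookshelf $251.66: furniture, $200.00 or more → 9.5% → $23.91
Tax on furniture = $5.26 + $23.91 = $29.17

$29.17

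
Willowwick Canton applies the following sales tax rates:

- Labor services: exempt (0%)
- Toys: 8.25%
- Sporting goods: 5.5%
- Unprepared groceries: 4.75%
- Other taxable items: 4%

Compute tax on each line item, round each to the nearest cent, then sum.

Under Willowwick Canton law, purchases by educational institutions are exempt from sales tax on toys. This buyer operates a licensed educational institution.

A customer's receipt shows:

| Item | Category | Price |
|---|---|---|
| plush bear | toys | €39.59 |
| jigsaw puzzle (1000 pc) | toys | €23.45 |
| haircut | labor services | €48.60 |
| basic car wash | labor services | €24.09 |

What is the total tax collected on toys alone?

€0.00

Plush bear €39.59: toys, buyer-exempt → 0% → €0.00
Jigsaw puzzle (1000 pc) €23.45: toys, buyer-exempt → 0% → €0.00
Tax on toys = €0.00 + €0.00 = €0.00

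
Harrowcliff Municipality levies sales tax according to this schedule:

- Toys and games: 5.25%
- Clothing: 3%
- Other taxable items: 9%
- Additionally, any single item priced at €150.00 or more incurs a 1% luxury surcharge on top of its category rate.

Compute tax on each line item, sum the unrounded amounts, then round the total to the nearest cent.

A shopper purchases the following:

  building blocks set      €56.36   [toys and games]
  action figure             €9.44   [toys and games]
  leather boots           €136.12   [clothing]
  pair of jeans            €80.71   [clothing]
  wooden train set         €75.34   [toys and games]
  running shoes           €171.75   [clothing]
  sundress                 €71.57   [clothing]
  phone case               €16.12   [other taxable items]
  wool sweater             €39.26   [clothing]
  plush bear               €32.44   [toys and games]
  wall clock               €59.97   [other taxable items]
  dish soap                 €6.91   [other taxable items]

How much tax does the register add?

€33.28

Building blocks set €56.36: toys and games → 5.25% → €2.9589
Action figure €9.44: toys and games → 5.25% → €0.4956
Leather boots €136.12: clothing → 3% → €4.0836
Pair of jeans €80.71: clothing → 3% → €2.4213
Wooden train set €75.34: toys and games → 5.25% → €3.95535
Running shoes €171.75: clothing → 3% + 1% surcharge = 4% → €6.87
Sundress €71.57: clothing → 3% → €2.1471
Phone case €16.12: other taxable items → 9% → €1.4508
Wool sweater €39.26: clothing → 3% → €1.1778
Plush bear €32.44: toys and games → 5.25% → €1.7031
Wall clock €59.97: other taxable items → 9% → €5.3973
Dish soap €6.91: other taxable items → 9% → €0.6219
Unrounded tax sum = €33.28275 → €33.28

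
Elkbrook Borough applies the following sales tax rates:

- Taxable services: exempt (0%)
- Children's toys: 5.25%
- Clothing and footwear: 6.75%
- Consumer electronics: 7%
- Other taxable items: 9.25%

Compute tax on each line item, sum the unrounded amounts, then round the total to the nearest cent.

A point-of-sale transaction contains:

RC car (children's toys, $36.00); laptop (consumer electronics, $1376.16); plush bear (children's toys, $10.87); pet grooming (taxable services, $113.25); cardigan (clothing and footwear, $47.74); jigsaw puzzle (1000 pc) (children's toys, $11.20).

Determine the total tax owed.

RC car $36.00: children's toys → 5.25% → $1.89
Laptop $1376.16: consumer electronics → 7% → $96.3312
Plush bear $10.87: children's toys → 5.25% → $0.570675
Pet grooming $113.25: taxable services → 0% → $0.00
Cardigan $47.74: clothing and footwear → 6.75% → $3.22245
Jigsaw puzzle (1000 pc) $11.20: children's toys → 5.25% → $0.588
Unrounded tax sum = $102.602325 → $102.60

$102.60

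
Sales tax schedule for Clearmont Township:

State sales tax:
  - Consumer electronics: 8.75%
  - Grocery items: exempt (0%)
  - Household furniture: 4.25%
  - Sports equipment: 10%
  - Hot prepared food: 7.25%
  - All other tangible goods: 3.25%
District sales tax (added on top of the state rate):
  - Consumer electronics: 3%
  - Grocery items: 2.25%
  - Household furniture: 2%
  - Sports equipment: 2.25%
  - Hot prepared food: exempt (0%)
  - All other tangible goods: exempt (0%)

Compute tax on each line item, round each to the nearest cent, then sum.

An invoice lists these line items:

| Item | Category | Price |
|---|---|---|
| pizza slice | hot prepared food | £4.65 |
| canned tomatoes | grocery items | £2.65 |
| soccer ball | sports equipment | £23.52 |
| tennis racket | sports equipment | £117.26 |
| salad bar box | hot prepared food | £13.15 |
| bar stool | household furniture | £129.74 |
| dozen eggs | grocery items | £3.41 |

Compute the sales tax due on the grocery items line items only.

Canned tomatoes £2.65: grocery items → 0% + 2.25% district = 2.25% → £0.06
Dozen eggs £3.41: grocery items → 0% + 2.25% district = 2.25% → £0.08
Tax on grocery items = £0.06 + £0.08 = £0.14

£0.14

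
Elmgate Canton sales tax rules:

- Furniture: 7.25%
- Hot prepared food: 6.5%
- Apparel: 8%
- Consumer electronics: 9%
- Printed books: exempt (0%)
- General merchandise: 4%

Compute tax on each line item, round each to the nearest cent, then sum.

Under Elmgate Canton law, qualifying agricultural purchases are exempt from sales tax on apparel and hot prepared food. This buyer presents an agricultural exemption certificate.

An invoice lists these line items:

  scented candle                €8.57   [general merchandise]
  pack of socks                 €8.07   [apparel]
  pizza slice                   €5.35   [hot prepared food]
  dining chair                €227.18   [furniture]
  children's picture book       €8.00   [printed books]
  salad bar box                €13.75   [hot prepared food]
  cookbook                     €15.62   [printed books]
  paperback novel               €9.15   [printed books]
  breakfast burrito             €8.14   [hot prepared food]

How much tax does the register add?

€16.81

Scented candle €8.57: general merchandise → 4% → €0.34
Pack of socks €8.07: apparel, buyer-exempt → 0% → €0.00
Pizza slice €5.35: hot prepared food, buyer-exempt → 0% → €0.00
Dining chair €227.18: furniture → 7.25% → €16.47
Children's picture book €8.00: printed books → 0% → €0.00
Salad bar box €13.75: hot prepared food, buyer-exempt → 0% → €0.00
Cookbook €15.62: printed books → 0% → €0.00
Paperback novel €9.15: printed books → 0% → €0.00
Breakfast burrito €8.14: hot prepared food, buyer-exempt → 0% → €0.00
Total tax = €0.34 + €16.47 = €16.81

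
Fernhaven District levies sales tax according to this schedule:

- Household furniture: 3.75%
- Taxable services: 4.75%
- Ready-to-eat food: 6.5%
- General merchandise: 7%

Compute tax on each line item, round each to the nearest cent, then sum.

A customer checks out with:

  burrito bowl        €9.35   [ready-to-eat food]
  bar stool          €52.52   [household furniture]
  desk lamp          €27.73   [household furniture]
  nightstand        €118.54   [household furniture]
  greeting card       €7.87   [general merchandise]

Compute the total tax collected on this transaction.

€8.62

Burrito bowl €9.35: ready-to-eat food → 6.5% → €0.61
Bar stool €52.52: household furniture → 3.75% → €1.97
Desk lamp €27.73: household furniture → 3.75% → €1.04
Nightstand €118.54: household furniture → 3.75% → €4.45
Greeting card €7.87: general merchandise → 7% → €0.55
Total tax = €0.61 + €1.97 + €1.04 + €4.45 + €0.55 = €8.62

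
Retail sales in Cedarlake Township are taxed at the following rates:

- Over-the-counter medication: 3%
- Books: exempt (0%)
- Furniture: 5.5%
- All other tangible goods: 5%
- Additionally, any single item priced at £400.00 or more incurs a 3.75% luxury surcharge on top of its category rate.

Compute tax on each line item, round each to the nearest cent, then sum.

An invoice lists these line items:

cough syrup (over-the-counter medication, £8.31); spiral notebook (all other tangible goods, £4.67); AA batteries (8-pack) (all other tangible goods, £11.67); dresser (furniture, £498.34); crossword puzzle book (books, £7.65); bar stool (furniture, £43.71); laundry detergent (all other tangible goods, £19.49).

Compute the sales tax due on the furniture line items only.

Dresser £498.34: furniture → 5.5% + 3.75% surcharge = 9.25% → £46.10
Bar stool £43.71: furniture → 5.5% → £2.40
Tax on furniture = £46.10 + £2.40 = £48.50

£48.50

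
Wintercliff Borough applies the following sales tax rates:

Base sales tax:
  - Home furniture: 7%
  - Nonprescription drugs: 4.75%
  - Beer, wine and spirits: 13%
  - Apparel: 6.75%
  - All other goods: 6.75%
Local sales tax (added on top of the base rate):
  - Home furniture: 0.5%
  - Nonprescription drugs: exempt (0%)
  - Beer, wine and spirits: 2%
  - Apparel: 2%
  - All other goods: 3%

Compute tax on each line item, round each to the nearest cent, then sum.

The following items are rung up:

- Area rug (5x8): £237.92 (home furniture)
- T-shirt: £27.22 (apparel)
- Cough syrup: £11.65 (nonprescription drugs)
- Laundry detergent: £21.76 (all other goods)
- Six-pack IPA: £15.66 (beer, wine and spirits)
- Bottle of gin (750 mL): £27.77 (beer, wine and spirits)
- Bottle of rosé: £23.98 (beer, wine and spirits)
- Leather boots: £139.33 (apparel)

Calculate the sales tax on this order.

£45.20

Area rug (5x8) £237.92: home furniture → 7% + 0.5% local = 7.5% → £17.84
T-shirt £27.22: apparel → 6.75% + 2% local = 8.75% → £2.38
Cough syrup £11.65: nonprescription drugs → 4.75% + 0% local = 4.75% → £0.55
Laundry detergent £21.76: all other goods → 6.75% + 3% local = 9.75% → £2.12
Six-pack IPA £15.66: beer, wine and spirits → 13% + 2% local = 15% → £2.35
Bottle of gin (750 mL) £27.77: beer, wine and spirits → 13% + 2% local = 15% → £4.17
Bottle of rosé £23.98: beer, wine and spirits → 13% + 2% local = 15% → £3.60
Leather boots £139.33: apparel → 6.75% + 2% local = 8.75% → £12.19
Total tax = £17.84 + £2.38 + £0.55 + £2.12 + £2.35 + £4.17 + £3.60 + £12.19 = £45.20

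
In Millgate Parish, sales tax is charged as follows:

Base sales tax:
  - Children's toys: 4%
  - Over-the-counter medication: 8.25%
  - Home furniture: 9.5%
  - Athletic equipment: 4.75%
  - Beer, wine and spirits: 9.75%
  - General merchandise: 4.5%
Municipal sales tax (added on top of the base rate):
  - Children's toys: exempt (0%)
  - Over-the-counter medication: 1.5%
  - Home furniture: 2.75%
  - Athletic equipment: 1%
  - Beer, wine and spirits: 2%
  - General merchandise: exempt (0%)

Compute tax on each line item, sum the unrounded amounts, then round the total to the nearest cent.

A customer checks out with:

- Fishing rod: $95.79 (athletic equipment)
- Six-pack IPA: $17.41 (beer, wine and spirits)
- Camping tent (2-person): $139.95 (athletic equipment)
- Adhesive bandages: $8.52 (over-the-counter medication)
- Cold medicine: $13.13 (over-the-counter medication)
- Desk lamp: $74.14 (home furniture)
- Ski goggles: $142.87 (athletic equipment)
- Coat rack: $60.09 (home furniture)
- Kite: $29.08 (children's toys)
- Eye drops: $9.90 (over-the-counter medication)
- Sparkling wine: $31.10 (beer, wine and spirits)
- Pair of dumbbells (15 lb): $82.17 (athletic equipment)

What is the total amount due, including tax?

$757.03

Fishing rod $95.79: athletic equipment → 4.75% + 1% municipal = 5.75% → $5.507925
Six-pack IPA $17.41: beer, wine and spirits → 9.75% + 2% municipal = 11.75% → $2.045675
Camping tent (2-person) $139.95: athletic equipment → 4.75% + 1% municipal = 5.75% → $8.047125
Adhesive bandages $8.52: over-the-counter medication → 8.25% + 1.5% municipal = 9.75% → $0.8307
Cold medicine $13.13: over-the-counter medication → 8.25% + 1.5% municipal = 9.75% → $1.280175
Desk lamp $74.14: home furniture → 9.5% + 2.75% municipal = 12.25% → $9.08215
Ski goggles $142.87: athletic equipment → 4.75% + 1% municipal = 5.75% → $8.215025
Coat rack $60.09: home furniture → 9.5% + 2.75% municipal = 12.25% → $7.361025
Kite $29.08: children's toys → 4% + 0% municipal = 4% → $1.1632
Eye drops $9.90: over-the-counter medication → 8.25% + 1.5% municipal = 9.75% → $0.96525
Sparkling wine $31.10: beer, wine and spirits → 9.75% + 2% municipal = 11.75% → $3.65425
Pair of dumbbells (15 lb) $82.17: athletic equipment → 4.75% + 1% municipal = 5.75% → $4.724775
Subtotal = $704.15; unrounded tax = $52.877275 → $52.88; total due = $757.03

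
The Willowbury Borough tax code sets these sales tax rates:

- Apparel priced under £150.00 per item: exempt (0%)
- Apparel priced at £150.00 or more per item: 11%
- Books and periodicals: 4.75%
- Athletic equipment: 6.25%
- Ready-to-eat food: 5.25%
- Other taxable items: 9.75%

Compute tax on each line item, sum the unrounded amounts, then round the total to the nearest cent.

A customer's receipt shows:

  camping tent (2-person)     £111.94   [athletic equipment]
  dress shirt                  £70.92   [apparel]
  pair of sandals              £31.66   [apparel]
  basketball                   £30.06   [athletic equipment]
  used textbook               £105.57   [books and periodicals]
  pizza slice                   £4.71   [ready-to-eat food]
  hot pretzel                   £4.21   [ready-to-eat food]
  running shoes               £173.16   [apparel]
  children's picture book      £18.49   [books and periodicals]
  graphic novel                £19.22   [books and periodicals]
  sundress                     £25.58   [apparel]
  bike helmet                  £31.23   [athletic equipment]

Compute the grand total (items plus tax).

Camping tent (2-person) £111.94: athletic equipment → 6.25% → £6.99625
Dress shirt £70.92: apparel, under £150.00 → 0% → £0.00
Pair of sandals £31.66: apparel, under £150.00 → 0% → £0.00
Basketball £30.06: athletic equipment → 6.25% → £1.87875
Used textbook £105.57: books and periodicals → 4.75% → £5.014575
Pizza slice £4.71: ready-to-eat food → 5.25% → £0.247275
Hot pretzel £4.21: ready-to-eat food → 5.25% → £0.221025
Running shoes £173.16: apparel, £150.00 or more → 11% → £19.0476
Children's picture book £18.49: books and periodicals → 4.75% → £0.878275
Graphic novel £19.22: books and periodicals → 4.75% → £0.91295
Sundress £25.58: apparel, under £150.00 → 0% → £0.00
Bike helmet £31.23: athletic equipment → 6.25% → £1.951875
Subtotal = £626.75; unrounded tax = £37.148575 → £37.15; total due = £663.90

£663.90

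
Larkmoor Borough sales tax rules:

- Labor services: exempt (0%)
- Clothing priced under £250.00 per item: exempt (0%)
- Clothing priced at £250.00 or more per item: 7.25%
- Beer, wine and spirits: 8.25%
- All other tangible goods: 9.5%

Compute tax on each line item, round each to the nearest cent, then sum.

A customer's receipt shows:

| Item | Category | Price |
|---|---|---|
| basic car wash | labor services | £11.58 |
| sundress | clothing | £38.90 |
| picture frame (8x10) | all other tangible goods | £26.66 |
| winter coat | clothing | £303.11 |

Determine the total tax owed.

Basic car wash £11.58: labor services → 0% → £0.00
Sundress £38.90: clothing, under £250.00 → 0% → £0.00
Picture frame (8x10) £26.66: all other tangible goods → 9.5% → £2.53
Winter coat £303.11: clothing, £250.00 or more → 7.25% → £21.98
Total tax = £2.53 + £21.98 = £24.51

£24.51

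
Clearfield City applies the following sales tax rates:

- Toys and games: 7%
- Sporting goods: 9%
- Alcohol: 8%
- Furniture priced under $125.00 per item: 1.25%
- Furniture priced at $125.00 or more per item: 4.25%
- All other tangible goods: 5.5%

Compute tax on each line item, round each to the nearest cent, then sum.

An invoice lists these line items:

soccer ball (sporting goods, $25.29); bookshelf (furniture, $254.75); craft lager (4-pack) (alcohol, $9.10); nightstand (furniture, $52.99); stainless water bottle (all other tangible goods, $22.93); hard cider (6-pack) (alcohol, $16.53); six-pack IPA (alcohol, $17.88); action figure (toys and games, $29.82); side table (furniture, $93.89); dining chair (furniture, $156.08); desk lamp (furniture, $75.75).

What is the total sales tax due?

Soccer ball $25.29: sporting goods → 9% → $2.28
Bookshelf $254.75: furniture, $125.00 or more → 4.25% → $10.83
Craft lager (4-pack) $9.10: alcohol → 8% → $0.73
Nightstand $52.99: furniture, under $125.00 → 1.25% → $0.66
Stainless water bottle $22.93: all other tangible goods → 5.5% → $1.26
Hard cider (6-pack) $16.53: alcohol → 8% → $1.32
Six-pack IPA $17.88: alcohol → 8% → $1.43
Action figure $29.82: toys and games → 7% → $2.09
Side table $93.89: furniture, under $125.00 → 1.25% → $1.17
Dining chair $156.08: furniture, $125.00 or more → 4.25% → $6.63
Desk lamp $75.75: furniture, under $125.00 → 1.25% → $0.95
Total tax = $2.28 + $10.83 + $0.73 + $0.66 + $1.26 + $1.32 + $1.43 + $2.09 + $1.17 + $6.63 + $0.95 = $29.35

$29.35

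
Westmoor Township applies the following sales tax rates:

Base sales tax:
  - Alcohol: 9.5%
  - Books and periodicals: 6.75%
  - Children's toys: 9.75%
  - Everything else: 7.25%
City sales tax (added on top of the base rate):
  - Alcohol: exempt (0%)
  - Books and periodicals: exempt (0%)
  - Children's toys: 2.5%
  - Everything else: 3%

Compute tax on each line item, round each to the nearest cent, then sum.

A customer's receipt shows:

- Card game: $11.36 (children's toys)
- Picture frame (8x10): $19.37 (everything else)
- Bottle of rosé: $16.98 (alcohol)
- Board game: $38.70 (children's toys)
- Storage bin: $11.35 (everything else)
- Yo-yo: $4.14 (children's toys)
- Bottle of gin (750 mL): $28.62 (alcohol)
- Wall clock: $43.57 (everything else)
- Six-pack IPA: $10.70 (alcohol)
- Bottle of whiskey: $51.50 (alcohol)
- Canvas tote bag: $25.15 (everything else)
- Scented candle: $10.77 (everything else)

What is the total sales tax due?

Card game $11.36: children's toys → 9.75% + 2.5% city = 12.25% → $1.39
Picture frame (8x10) $19.37: everything else → 7.25% + 3% city = 10.25% → $1.99
Bottle of rosé $16.98: alcohol → 9.5% + 0% city = 9.5% → $1.61
Board game $38.70: children's toys → 9.75% + 2.5% city = 12.25% → $4.74
Storage bin $11.35: everything else → 7.25% + 3% city = 10.25% → $1.16
Yo-yo $4.14: children's toys → 9.75% + 2.5% city = 12.25% → $0.51
Bottle of gin (750 mL) $28.62: alcohol → 9.5% + 0% city = 9.5% → $2.72
Wall clock $43.57: everything else → 7.25% + 3% city = 10.25% → $4.47
Six-pack IPA $10.70: alcohol → 9.5% + 0% city = 9.5% → $1.02
Bottle of whiskey $51.50: alcohol → 9.5% + 0% city = 9.5% → $4.89
Canvas tote bag $25.15: everything else → 7.25% + 3% city = 10.25% → $2.58
Scented candle $10.77: everything else → 7.25% + 3% city = 10.25% → $1.10
Total tax = $1.39 + $1.99 + $1.61 + $4.74 + $1.16 + $0.51 + $2.72 + $4.47 + $1.02 + $4.89 + $2.58 + $1.10 = $28.18

$28.18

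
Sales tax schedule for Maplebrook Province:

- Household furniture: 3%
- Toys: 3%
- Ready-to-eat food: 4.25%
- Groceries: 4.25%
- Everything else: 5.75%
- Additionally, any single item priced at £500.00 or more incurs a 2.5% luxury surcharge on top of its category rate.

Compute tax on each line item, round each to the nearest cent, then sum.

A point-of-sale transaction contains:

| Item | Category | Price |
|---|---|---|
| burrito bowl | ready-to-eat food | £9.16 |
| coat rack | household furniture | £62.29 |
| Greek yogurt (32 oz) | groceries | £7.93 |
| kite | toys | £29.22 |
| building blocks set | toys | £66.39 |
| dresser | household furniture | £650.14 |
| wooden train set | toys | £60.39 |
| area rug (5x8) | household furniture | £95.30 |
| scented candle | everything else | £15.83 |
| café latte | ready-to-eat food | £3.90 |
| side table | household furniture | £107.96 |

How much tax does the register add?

Burrito bowl £9.16: ready-to-eat food → 4.25% → £0.39
Coat rack £62.29: household furniture → 3% → £1.87
Greek yogurt (32 oz) £7.93: groceries → 4.25% → £0.34
Kite £29.22: toys → 3% → £0.88
Building blocks set £66.39: toys → 3% → £1.99
Dresser £650.14: household furniture → 3% + 2.5% surcharge = 5.5% → £35.76
Wooden train set £60.39: toys → 3% → £1.81
Area rug (5x8) £95.30: household furniture → 3% → £2.86
Scented candle £15.83: everything else → 5.75% → £0.91
Café latte £3.90: ready-to-eat food → 4.25% → £0.17
Side table £107.96: household furniture → 3% → £3.24
Total tax = £0.39 + £1.87 + £0.34 + £0.88 + £1.99 + £35.76 + £1.81 + £2.86 + £0.91 + £0.17 + £3.24 = £50.22

£50.22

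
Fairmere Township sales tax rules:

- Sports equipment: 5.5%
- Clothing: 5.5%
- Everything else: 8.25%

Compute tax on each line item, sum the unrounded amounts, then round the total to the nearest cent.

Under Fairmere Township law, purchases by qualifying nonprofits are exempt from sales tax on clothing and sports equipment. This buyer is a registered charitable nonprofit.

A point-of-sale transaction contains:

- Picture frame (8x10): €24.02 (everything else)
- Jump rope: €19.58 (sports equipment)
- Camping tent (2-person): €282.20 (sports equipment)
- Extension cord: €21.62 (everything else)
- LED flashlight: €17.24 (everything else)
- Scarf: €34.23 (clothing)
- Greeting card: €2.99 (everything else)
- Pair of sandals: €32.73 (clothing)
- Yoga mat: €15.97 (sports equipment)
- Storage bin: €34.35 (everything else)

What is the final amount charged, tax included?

€493.20

Picture frame (8x10) €24.02: everything else → 8.25% → €1.98165
Jump rope €19.58: sports equipment, buyer-exempt → 0% → €0.00
Camping tent (2-person) €282.20: sports equipment, buyer-exempt → 0% → €0.00
Extension cord €21.62: everything else → 8.25% → €1.78365
LED flashlight €17.24: everything else → 8.25% → €1.4223
Scarf €34.23: clothing, buyer-exempt → 0% → €0.00
Greeting card €2.99: everything else → 8.25% → €0.246675
Pair of sandals €32.73: clothing, buyer-exempt → 0% → €0.00
Yoga mat €15.97: sports equipment, buyer-exempt → 0% → €0.00
Storage bin €34.35: everything else → 8.25% → €2.833875
Subtotal = €484.93; unrounded tax = €8.26815 → €8.27; total due = €493.20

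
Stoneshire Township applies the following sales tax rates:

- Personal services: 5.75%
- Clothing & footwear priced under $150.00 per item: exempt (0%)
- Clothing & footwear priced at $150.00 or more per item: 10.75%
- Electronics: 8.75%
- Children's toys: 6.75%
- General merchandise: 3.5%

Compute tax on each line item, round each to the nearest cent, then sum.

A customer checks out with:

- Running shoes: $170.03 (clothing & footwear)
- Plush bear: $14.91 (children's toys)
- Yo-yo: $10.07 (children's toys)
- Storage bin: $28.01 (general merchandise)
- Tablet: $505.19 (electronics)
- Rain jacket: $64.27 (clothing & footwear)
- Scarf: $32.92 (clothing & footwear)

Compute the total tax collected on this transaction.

Running shoes $170.03: clothing & footwear, $150.00 or more → 10.75% → $18.28
Plush bear $14.91: children's toys → 6.75% → $1.01
Yo-yo $10.07: children's toys → 6.75% → $0.68
Storage bin $28.01: general merchandise → 3.5% → $0.98
Tablet $505.19: electronics → 8.75% → $44.20
Rain jacket $64.27: clothing & footwear, under $150.00 → 0% → $0.00
Scarf $32.92: clothing & footwear, under $150.00 → 0% → $0.00
Total tax = $18.28 + $1.01 + $0.68 + $0.98 + $44.20 = $65.15

$65.15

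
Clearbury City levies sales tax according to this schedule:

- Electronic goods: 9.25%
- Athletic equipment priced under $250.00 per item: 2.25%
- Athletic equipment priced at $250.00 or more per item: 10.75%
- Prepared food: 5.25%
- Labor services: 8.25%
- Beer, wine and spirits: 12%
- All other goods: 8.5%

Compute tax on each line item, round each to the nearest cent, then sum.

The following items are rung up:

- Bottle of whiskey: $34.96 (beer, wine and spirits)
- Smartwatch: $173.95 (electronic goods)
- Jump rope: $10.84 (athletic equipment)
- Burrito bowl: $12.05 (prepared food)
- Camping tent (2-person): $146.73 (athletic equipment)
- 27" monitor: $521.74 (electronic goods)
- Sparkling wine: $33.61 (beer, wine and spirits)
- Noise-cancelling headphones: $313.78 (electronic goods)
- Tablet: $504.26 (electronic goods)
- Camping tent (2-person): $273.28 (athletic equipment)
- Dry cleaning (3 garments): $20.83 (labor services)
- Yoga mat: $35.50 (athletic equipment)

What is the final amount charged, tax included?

$2265.84

Bottle of whiskey $34.96: beer, wine and spirits → 12% → $4.20
Smartwatch $173.95: electronic goods → 9.25% → $16.09
Jump rope $10.84: athletic equipment, under $250.00 → 2.25% → $0.24
Burrito bowl $12.05: prepared food → 5.25% → $0.63
Camping tent (2-person) $146.73: athletic equipment, under $250.00 → 2.25% → $3.30
27" monitor $521.74: electronic goods → 9.25% → $48.26
Sparkling wine $33.61: beer, wine and spirits → 12% → $4.03
Noise-cancelling headphones $313.78: electronic goods → 9.25% → $29.02
Tablet $504.26: electronic goods → 9.25% → $46.64
Camping tent (2-person) $273.28: athletic equipment, $250.00 or more → 10.75% → $29.38
Dry cleaning (3 garments) $20.83: labor services → 8.25% → $1.72
Yoga mat $35.50: athletic equipment, under $250.00 → 2.25% → $0.80
Subtotal = $2081.53; tax = $184.31; total due = $2265.84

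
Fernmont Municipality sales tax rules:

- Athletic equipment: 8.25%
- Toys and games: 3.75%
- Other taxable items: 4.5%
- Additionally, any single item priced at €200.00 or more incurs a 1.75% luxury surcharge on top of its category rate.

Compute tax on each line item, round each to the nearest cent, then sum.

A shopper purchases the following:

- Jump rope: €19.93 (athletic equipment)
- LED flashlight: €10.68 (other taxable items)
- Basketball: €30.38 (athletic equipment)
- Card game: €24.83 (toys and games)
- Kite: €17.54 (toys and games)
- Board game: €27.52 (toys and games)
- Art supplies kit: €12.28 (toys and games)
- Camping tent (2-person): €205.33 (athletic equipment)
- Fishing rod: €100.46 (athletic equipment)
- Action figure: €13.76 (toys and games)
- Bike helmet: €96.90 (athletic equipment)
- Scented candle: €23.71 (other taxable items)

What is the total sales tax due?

Jump rope €19.93: athletic equipment → 8.25% → €1.64
LED flashlight €10.68: other taxable items → 4.5% → €0.48
Basketball €30.38: athletic equipment → 8.25% → €2.51
Card game €24.83: toys and games → 3.75% → €0.93
Kite €17.54: toys and games → 3.75% → €0.66
Board game €27.52: toys and games → 3.75% → €1.03
Art supplies kit €12.28: toys and games → 3.75% → €0.46
Camping tent (2-person) €205.33: athletic equipment → 8.25% + 1.75% surcharge = 10% → €20.53
Fishing rod €100.46: athletic equipment → 8.25% → €8.29
Action figure €13.76: toys and games → 3.75% → €0.52
Bike helmet €96.90: athletic equipment → 8.25% → €7.99
Scented candle €23.71: other taxable items → 4.5% → €1.07
Total tax = €1.64 + €0.48 + €2.51 + €0.93 + €0.66 + €1.03 + €0.46 + €20.53 + €8.29 + €0.52 + €7.99 + €1.07 = €46.11

€46.11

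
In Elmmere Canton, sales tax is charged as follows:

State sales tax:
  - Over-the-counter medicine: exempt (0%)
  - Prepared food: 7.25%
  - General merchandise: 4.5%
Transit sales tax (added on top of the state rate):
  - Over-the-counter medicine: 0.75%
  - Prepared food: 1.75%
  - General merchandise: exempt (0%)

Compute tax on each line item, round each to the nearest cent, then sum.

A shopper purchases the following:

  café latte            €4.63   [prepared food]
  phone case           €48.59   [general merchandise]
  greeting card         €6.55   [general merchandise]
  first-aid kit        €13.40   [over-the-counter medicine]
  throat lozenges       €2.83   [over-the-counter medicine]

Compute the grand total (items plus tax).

€79.02

Café latte €4.63: prepared food → 7.25% + 1.75% transit = 9% → €0.42
Phone case €48.59: general merchandise → 4.5% + 0% transit = 4.5% → €2.19
Greeting card €6.55: general merchandise → 4.5% + 0% transit = 4.5% → €0.29
First-aid kit €13.40: over-the-counter medicine → 0% + 0.75% transit = 0.75% → €0.10
Throat lozenges €2.83: over-the-counter medicine → 0% + 0.75% transit = 0.75% → €0.02
Subtotal = €76.00; tax = €3.02; total due = €79.02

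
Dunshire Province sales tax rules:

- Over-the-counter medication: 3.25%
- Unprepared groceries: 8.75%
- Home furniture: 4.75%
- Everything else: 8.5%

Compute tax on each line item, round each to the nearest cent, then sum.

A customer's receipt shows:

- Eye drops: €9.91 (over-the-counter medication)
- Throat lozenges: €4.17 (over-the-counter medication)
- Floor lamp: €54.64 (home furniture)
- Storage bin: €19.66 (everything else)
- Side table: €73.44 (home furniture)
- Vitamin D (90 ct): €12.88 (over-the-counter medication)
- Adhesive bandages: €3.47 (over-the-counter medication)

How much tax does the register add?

Eye drops €9.91: over-the-counter medication → 3.25% → €0.32
Throat lozenges €4.17: over-the-counter medication → 3.25% → €0.14
Floor lamp €54.64: home furniture → 4.75% → €2.60
Storage bin €19.66: everything else → 8.5% → €1.67
Side table €73.44: home furniture → 4.75% → €3.49
Vitamin D (90 ct) €12.88: over-the-counter medication → 3.25% → €0.42
Adhesive bandages €3.47: over-the-counter medication → 3.25% → €0.11
Total tax = €0.32 + €0.14 + €2.60 + €1.67 + €3.49 + €0.42 + €0.11 = €8.75

€8.75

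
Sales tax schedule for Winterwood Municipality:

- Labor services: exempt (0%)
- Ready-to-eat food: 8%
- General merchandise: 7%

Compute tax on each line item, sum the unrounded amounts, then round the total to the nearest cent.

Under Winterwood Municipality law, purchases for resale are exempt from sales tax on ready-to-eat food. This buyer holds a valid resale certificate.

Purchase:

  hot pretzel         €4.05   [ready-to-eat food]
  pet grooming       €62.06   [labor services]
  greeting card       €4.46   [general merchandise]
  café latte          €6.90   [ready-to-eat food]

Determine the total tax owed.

€0.31

Hot pretzel €4.05: ready-to-eat food, buyer-exempt → 0% → €0.00
Pet grooming €62.06: labor services → 0% → €0.00
Greeting card €4.46: general merchandise → 7% → €0.3122
Café latte €6.90: ready-to-eat food, buyer-exempt → 0% → €0.00
Unrounded tax sum = €0.3122 → €0.31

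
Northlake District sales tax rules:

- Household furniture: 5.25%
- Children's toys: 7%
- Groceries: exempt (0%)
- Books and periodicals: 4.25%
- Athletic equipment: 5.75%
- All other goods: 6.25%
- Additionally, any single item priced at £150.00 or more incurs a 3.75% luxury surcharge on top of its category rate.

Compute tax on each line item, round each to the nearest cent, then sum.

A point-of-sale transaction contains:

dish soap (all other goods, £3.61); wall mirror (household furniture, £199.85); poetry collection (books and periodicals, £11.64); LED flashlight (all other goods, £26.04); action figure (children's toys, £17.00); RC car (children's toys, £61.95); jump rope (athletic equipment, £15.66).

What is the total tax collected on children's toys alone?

£5.53

Action figure £17.00: children's toys → 7% → £1.19
RC car £61.95: children's toys → 7% → £4.34
Tax on children's toys = £1.19 + £4.34 = £5.53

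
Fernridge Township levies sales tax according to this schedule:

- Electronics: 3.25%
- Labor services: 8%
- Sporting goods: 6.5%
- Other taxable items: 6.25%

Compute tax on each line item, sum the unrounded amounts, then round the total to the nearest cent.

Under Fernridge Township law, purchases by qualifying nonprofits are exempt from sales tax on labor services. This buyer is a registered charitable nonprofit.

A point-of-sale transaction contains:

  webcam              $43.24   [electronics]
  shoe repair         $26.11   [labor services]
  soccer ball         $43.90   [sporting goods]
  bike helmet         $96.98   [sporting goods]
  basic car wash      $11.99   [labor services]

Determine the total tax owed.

Webcam $43.24: electronics → 3.25% → $1.4053
Shoe repair $26.11: labor services, buyer-exempt → 0% → $0.00
Soccer ball $43.90: sporting goods → 6.5% → $2.8535
Bike helmet $96.98: sporting goods → 6.5% → $6.3037
Basic car wash $11.99: labor services, buyer-exempt → 0% → $0.00
Unrounded tax sum = $10.5625 → $10.56

$10.56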